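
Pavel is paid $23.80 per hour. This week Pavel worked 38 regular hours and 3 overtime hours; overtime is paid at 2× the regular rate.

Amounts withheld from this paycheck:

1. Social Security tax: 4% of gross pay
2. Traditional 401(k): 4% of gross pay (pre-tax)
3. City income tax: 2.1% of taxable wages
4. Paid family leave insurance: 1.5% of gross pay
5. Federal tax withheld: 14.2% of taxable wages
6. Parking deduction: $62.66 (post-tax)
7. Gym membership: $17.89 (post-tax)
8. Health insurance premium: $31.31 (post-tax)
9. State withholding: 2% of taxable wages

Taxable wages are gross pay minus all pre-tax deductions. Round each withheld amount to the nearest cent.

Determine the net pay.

$651.88

Regular pay: 38 × $23.80 = $904.40
Overtime pay: 3 × $23.80 × 2 = $142.80
Gross pay = $904.40 + $142.80 = $1,047.20
Traditional 401(k): $1,047.20 × 0.04 = $41.89
Taxable wages = $1,047.20 − $41.89 = $1,005.31
City income tax: $1,005.31 × 0.021 = $21.11
State withholding: $1,005.31 × 0.02 = $20.11
Federal tax withheld: $1,005.31 × 0.142 = $142.75
Social Security tax: $1,047.20 × 0.04 = $41.89
Paid family leave insurance: $1,047.20 × 0.015 = $15.71
Gym membership: $17.89
Parking deduction: $62.66
Health insurance premium: $31.31
Total deductions = $41.89 + $21.11 + $20.11 + $142.75 + $41.89 + $15.71 + $17.89 + $62.66 + $31.31 = $395.32
Net pay = $1,047.20 − $395.32 = $651.88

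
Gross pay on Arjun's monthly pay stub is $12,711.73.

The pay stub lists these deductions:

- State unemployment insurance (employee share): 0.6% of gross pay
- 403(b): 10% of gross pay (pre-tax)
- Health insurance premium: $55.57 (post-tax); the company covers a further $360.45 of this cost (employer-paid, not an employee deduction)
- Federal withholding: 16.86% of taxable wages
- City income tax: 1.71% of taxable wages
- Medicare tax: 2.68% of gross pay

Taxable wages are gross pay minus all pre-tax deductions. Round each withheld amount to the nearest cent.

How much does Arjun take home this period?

$8,843.54

403(b): $12,711.73 × 0.1 = $1,271.17
Taxable wages = $12,711.73 − $1,271.17 = $11,440.56
Federal withholding: $11,440.56 × 0.1686 = $1,928.88
City income tax: $11,440.56 × 0.0171 = $195.63
State unemployment insurance (employee share): $12,711.73 × 0.006 = $76.27
Medicare tax: $12,711.73 × 0.0268 = $340.67
Health insurance premium: $55.57
(Employer's $360.45 toward health insurance premium is not withheld from the employee.)
Total deductions = $1,271.17 + $1,928.88 + $195.63 + $76.27 + $340.67 + $55.57 = $3,868.19
Net pay = $12,711.73 − $3,868.19 = $8,843.54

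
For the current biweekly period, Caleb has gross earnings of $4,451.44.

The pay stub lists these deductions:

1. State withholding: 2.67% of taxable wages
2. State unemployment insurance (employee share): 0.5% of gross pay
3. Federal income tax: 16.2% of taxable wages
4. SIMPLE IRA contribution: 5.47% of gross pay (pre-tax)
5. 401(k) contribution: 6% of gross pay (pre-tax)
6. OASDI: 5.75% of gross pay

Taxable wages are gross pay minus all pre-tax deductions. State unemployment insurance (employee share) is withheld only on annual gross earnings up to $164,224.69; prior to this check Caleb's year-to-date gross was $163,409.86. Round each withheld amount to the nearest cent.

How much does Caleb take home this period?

SIMPLE IRA contribution: $4,451.44 × 0.0547 = $243.49
401(k) contribution: $4,451.44 × 0.06 = $267.09
Pre-tax total = $243.49 + $267.09 = $510.58
Taxable wages = $4,451.44 − $510.58 = $3,940.86
Federal income tax: $3,940.86 × 0.162 = $638.42
State withholding: $3,940.86 × 0.0267 = $105.22
State unemployment insurance (employee share): only $164,224.69 − $163,409.86 = $814.83 of this check is subject → $814.83 × 0.005 = $4.07
OASDI: $4,451.44 × 0.0575 = $255.96
Total deductions = $243.49 + $267.09 + $638.42 + $105.22 + $4.07 + $255.96 = $1,514.25
Net pay = $4,451.44 − $1,514.25 = $2,937.19

$2,937.19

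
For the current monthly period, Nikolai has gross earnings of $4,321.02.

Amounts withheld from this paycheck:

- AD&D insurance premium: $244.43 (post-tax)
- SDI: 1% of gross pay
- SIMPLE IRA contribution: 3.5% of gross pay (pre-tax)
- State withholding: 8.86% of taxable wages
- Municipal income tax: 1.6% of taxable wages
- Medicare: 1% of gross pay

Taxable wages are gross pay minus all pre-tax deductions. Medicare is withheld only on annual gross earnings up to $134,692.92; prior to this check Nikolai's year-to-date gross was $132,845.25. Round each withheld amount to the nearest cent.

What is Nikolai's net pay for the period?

$3,427.50

SIMPLE IRA contribution: $4,321.02 × 0.035 = $151.24
Taxable wages = $4,321.02 − $151.24 = $4,169.78
State withholding: $4,169.78 × 0.0886 = $369.44
Municipal income tax: $4,169.78 × 0.016 = $66.72
SDI: $4,321.02 × 0.01 = $43.21
Medicare: only $134,692.92 − $132,845.25 = $1,847.67 of this check is subject → $1,847.67 × 0.01 = $18.48
AD&D insurance premium: $244.43
Total deductions = $151.24 + $369.44 + $66.72 + $43.21 + $18.48 + $244.43 = $893.52
Net pay = $4,321.02 − $893.52 = $3,427.50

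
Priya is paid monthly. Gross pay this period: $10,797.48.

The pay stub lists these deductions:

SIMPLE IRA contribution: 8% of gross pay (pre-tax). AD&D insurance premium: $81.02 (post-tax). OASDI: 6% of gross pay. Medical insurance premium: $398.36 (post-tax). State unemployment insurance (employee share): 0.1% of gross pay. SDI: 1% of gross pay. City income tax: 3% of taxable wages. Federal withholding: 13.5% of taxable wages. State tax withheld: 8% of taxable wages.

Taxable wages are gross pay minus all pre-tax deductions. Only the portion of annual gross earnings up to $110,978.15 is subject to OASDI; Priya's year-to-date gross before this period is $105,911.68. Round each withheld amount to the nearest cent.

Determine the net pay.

SIMPLE IRA contribution: $10,797.48 × 0.08 = $863.80
Taxable wages = $10,797.48 − $863.80 = $9,933.68
State tax withheld: $9,933.68 × 0.08 = $794.69
City income tax: $9,933.68 × 0.03 = $298.01
Federal withholding: $9,933.68 × 0.135 = $1,341.05
SDI: $10,797.48 × 0.01 = $107.97
OASDI: only $110,978.15 − $105,911.68 = $5,066.47 of this check is subject → $5,066.47 × 0.06 = $303.99
State unemployment insurance (employee share): $10,797.48 × 0.001 = $10.80
AD&D insurance premium: $81.02
Medical insurance premium: $398.36
Total deductions = $863.80 + $794.69 + $298.01 + $1,341.05 + $107.97 + $303.99 + $10.80 + $81.02 + $398.36 = $4,199.69
Net pay = $10,797.48 − $4,199.69 = $6,597.79

$6,597.79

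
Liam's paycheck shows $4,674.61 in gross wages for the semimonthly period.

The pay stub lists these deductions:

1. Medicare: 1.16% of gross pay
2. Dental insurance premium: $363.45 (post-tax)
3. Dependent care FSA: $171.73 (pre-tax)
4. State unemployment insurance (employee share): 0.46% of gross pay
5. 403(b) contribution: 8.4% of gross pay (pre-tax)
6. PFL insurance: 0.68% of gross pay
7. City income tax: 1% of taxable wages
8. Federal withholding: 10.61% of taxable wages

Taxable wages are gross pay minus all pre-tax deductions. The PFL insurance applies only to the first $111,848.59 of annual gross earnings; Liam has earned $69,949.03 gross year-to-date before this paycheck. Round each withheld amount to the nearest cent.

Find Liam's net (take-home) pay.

$3,162.05

Dependent care FSA: $171.73
403(b) contribution: $4,674.61 × 0.084 = $392.67
Pre-tax total = $171.73 + $392.67 = $564.40
Taxable wages = $4,674.61 − $564.40 = $4,110.21
Federal withholding: $4,110.21 × 0.1061 = $436.09
City income tax: $4,110.21 × 0.01 = $41.10
Medicare: $4,674.61 × 0.0116 = $54.23
PFL insurance: cap not yet reached, full $4,674.61 is subject → $4,674.61 × 0.0068 = $31.79
State unemployment insurance (employee share): $4,674.61 × 0.0046 = $21.50
Dental insurance premium: $363.45
Total deductions = $171.73 + $392.67 + $436.09 + $41.10 + $54.23 + $31.79 + $21.50 + $363.45 = $1,512.56
Net pay = $4,674.61 − $1,512.56 = $3,162.05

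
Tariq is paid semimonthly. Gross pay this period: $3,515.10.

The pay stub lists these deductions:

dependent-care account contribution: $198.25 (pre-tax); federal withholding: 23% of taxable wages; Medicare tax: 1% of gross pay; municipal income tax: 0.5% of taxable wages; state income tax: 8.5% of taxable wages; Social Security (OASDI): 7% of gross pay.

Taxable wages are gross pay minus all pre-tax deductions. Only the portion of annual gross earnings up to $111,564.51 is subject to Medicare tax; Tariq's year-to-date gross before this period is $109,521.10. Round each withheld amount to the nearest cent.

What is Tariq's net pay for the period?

$1,988.97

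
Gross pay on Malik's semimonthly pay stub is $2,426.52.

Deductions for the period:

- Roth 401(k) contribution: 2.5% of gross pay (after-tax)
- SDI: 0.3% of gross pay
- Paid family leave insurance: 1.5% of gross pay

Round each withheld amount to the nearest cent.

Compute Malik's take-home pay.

Paid family leave insurance: $2,426.52 × 0.015 = $36.40
SDI: $2,426.52 × 0.003 = $7.28
Roth 401(k) contribution: $2,426.52 × 0.025 = $60.66
Total deductions = $36.40 + $7.28 + $60.66 = $104.34
Net pay = $2,426.52 − $104.34 = $2,322.18

$2,322.18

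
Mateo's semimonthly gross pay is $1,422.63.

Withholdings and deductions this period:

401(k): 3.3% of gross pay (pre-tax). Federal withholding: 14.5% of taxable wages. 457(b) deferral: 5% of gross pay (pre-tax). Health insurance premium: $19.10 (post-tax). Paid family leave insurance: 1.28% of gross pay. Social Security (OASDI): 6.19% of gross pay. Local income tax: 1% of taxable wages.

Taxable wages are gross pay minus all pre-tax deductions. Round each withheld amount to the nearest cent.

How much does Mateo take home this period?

401(k): $1,422.63 × 0.033 = $46.95
457(b) deferral: $1,422.63 × 0.05 = $71.13
Pre-tax total = $46.95 + $71.13 = $118.08
Taxable wages = $1,422.63 − $118.08 = $1,304.55
Federal withholding: $1,304.55 × 0.145 = $189.16
Local income tax: $1,304.55 × 0.01 = $13.05
Social Security (OASDI): $1,422.63 × 0.0619 = $88.06
Paid family leave insurance: $1,422.63 × 0.0128 = $18.21
Health insurance premium: $19.10
Total deductions = $46.95 + $71.13 + $189.16 + $13.05 + $88.06 + $18.21 + $19.10 = $445.66
Net pay = $1,422.63 − $445.66 = $976.97

$976.97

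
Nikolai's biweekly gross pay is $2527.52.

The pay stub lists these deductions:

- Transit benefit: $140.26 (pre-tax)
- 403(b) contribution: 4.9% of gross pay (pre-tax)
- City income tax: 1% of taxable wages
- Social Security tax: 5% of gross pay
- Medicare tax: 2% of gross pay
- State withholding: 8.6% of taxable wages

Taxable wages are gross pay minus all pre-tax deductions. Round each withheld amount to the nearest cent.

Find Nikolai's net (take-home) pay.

$1869.20

403(b) contribution: $2527.52 × 0.049 = $123.85
Transit benefit: $140.26
Pre-tax total = $123.85 + $140.26 = $264.11
Taxable wages = $2527.52 − $264.11 = $2263.41
State withholding: $2263.41 × 0.086 = $194.65
City income tax: $2263.41 × 0.01 = $22.63
Medicare tax: $2527.52 × 0.02 = $50.55
Social Security tax: $2527.52 × 0.05 = $126.38
Total deductions = $123.85 + $140.26 + $194.65 + $22.63 + $50.55 + $126.38 = $658.32
Net pay = $2527.52 − $658.32 = $1869.20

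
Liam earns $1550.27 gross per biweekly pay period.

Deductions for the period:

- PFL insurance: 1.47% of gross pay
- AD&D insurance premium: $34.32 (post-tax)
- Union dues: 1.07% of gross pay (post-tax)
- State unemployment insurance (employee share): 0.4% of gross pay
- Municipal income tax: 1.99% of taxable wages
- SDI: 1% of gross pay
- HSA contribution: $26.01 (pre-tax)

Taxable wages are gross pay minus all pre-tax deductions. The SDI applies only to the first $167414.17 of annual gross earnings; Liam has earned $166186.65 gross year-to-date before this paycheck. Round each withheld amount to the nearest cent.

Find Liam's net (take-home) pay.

$1401.75

HSA contribution: $26.01
Taxable wages = $1550.27 − $26.01 = $1524.26
Municipal income tax: $1524.26 × 0.0199 = $30.33
PFL insurance: $1550.27 × 0.0147 = $22.79
State unemployment insurance (employee share): $1550.27 × 0.004 = $6.20
SDI: only $167414.17 − $166186.65 = $1227.52 of this check is subject → $1227.52 × 0.01 = $12.28
AD&D insurance premium: $34.32
Union dues: $1550.27 × 0.0107 = $16.59
Total deductions = $26.01 + $30.33 + $22.79 + $6.20 + $12.28 + $34.32 + $16.59 = $148.52
Net pay = $1550.27 − $148.52 = $1401.75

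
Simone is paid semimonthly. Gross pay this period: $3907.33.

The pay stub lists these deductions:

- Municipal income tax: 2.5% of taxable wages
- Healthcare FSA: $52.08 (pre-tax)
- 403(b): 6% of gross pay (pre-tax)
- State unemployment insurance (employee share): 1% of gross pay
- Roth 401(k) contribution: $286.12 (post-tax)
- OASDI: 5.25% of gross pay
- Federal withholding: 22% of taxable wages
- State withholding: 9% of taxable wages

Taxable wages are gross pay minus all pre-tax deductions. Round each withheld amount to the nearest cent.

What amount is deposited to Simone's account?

$1877.52

403(b): $3907.33 × 0.06 = $234.44
Healthcare FSA: $52.08
Pre-tax total = $234.44 + $52.08 = $286.52
Taxable wages = $3907.33 − $286.52 = $3620.81
Municipal income tax: $3620.81 × 0.025 = $90.52
Federal withholding: $3620.81 × 0.22 = $796.58
State withholding: $3620.81 × 0.09 = $325.87
OASDI: $3907.33 × 0.0525 = $205.13
State unemployment insurance (employee share): $3907.33 × 0.01 = $39.07
Roth 401(k) contribution: $286.12
Total deductions = $234.44 + $52.08 + $90.52 + $796.58 + $325.87 + $205.13 + $39.07 + $286.12 = $2029.81
Net pay = $3907.33 − $2029.81 = $1877.52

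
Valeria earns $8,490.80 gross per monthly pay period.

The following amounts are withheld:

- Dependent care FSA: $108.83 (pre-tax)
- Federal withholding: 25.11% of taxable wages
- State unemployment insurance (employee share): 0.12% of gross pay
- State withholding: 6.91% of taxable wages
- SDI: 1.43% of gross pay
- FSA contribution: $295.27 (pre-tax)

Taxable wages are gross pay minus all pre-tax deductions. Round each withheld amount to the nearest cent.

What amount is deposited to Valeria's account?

Dependent care FSA: $108.83
FSA contribution: $295.27
Pre-tax total = $108.83 + $295.27 = $404.10
Taxable wages = $8,490.80 − $404.10 = $8,086.70
Federal withholding: $8,086.70 × 0.2511 = $2,030.57
State withholding: $8,086.70 × 0.0691 = $558.79
State unemployment insurance (employee share): $8,490.80 × 0.0012 = $10.19
SDI: $8,490.80 × 0.0143 = $121.42
Total deductions = $108.83 + $295.27 + $2,030.57 + $558.79 + $10.19 + $121.42 = $3,125.07
Net pay = $8,490.80 − $3,125.07 = $5,365.73

$5,365.73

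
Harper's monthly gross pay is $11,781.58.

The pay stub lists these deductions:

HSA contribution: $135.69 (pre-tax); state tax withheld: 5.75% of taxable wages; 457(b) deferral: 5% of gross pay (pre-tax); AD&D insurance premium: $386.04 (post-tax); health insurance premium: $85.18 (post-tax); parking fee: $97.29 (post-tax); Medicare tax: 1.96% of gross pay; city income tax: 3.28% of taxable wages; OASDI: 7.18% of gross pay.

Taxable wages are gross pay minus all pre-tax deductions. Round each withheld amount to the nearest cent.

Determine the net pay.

HSA contribution: $135.69
457(b) deferral: $11,781.58 × 0.05 = $589.08
Pre-tax total = $135.69 + $589.08 = $724.77
Taxable wages = $11,781.58 − $724.77 = $11,056.81
City income tax: $11,056.81 × 0.0328 = $362.66
State tax withheld: $11,056.81 × 0.0575 = $635.77
OASDI: $11,781.58 × 0.0718 = $845.92
Medicare tax: $11,781.58 × 0.0196 = $230.92
Health insurance premium: $85.18
Parking fee: $97.29
AD&D insurance premium: $386.04
Total deductions = $135.69 + $589.08 + $362.66 + $635.77 + $845.92 + $230.92 + $85.18 + $97.29 + $386.04 = $3,368.55
Net pay = $11,781.58 − $3,368.55 = $8,413.03

$8,413.03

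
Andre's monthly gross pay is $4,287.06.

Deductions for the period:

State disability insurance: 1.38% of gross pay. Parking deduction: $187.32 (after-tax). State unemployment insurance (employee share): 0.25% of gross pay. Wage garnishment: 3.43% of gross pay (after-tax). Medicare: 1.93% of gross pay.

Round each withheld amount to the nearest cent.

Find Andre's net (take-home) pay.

$3,800.07

Medicare: $4,287.06 × 0.0193 = $82.74
State disability insurance: $4,287.06 × 0.0138 = $59.16
State unemployment insurance (employee share): $4,287.06 × 0.0025 = $10.72
Wage garnishment: $4,287.06 × 0.0343 = $147.05
Parking deduction: $187.32
Total deductions = $82.74 + $59.16 + $10.72 + $147.05 + $187.32 = $486.99
Net pay = $4,287.06 − $486.99 = $3,800.07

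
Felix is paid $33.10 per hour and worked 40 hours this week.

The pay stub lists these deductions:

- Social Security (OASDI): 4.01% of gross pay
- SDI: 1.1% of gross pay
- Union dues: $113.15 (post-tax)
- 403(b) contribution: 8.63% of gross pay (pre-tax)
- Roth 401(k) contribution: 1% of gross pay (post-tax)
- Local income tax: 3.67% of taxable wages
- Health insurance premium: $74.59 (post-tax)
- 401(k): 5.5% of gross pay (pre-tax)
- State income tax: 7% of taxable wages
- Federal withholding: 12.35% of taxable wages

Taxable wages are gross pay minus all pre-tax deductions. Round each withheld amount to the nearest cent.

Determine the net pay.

$606.58

Gross pay: 40 × $33.10 = $1324.00
401(k): $1324.00 × 0.055 = $72.82
403(b) contribution: $1324.00 × 0.0863 = $114.26
Pre-tax total = $72.82 + $114.26 = $187.08
Taxable wages = $1324.00 − $187.08 = $1136.92
Federal withholding: $1136.92 × 0.1235 = $140.41
Local income tax: $1136.92 × 0.0367 = $41.72
State income tax: $1136.92 × 0.07 = $79.58
SDI: $1324.00 × 0.011 = $14.56
Social Security (OASDI): $1324.00 × 0.0401 = $53.09
Union dues: $113.15
Roth 401(k) contribution: $1324.00 × 0.01 = $13.24
Health insurance premium: $74.59
Total deductions = $72.82 + $114.26 + $140.41 + $41.72 + $79.58 + $14.56 + $53.09 + $113.15 + $13.24 + $74.59 = $717.42
Net pay = $1324.00 − $717.42 = $606.58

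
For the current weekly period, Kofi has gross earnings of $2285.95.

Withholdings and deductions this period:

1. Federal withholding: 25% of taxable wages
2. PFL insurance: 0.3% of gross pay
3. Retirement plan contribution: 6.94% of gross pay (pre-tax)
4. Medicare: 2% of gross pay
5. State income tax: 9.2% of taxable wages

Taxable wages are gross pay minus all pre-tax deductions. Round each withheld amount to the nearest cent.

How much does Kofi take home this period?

Retirement plan contribution: $2285.95 × 0.0694 = $158.64
Taxable wages = $2285.95 − $158.64 = $2127.31
State income tax: $2127.31 × 0.092 = $195.71
Federal withholding: $2127.31 × 0.25 = $531.83
PFL insurance: $2285.95 × 0.003 = $6.86
Medicare: $2285.95 × 0.02 = $45.72
Total deductions = $158.64 + $195.71 + $531.83 + $6.86 + $45.72 = $938.76
Net pay = $2285.95 − $938.76 = $1347.19

$1347.19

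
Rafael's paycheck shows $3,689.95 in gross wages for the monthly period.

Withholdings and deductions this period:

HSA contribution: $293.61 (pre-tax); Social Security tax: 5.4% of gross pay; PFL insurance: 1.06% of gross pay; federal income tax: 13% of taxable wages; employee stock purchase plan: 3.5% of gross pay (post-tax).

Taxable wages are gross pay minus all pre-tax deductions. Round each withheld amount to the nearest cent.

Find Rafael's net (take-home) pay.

$2,587.30

HSA contribution: $293.61
Taxable wages = $3,689.95 − $293.61 = $3,396.34
Federal income tax: $3,396.34 × 0.13 = $441.52
PFL insurance: $3,689.95 × 0.0106 = $39.11
Social Security tax: $3,689.95 × 0.054 = $199.26
Employee stock purchase plan: $3,689.95 × 0.035 = $129.15
Total deductions = $293.61 + $441.52 + $39.11 + $199.26 + $129.15 = $1,102.65
Net pay = $3,689.95 − $1,102.65 = $2,587.30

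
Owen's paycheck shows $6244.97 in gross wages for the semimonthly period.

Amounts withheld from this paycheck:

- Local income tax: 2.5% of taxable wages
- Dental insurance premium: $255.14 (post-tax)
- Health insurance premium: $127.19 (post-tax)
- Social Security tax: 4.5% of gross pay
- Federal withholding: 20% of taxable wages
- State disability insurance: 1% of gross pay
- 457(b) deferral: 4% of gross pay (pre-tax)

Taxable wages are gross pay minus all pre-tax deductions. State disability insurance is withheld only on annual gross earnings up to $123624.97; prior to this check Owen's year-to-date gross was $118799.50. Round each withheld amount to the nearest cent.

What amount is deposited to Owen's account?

$3934.66

457(b) deferral: $6244.97 × 0.04 = $249.80
Taxable wages = $6244.97 − $249.80 = $5995.17
Federal withholding: $5995.17 × 0.2 = $1199.03
Local income tax: $5995.17 × 0.025 = $149.88
Social Security tax: $6244.97 × 0.045 = $281.02
State disability insurance: only $123624.97 − $118799.50 = $4825.47 of this check is subject → $4825.47 × 0.01 = $48.25
Health insurance premium: $127.19
Dental insurance premium: $255.14
Total deductions = $249.80 + $1199.03 + $149.88 + $281.02 + $48.25 + $127.19 + $255.14 = $2310.31
Net pay = $6244.97 − $2310.31 = $3934.66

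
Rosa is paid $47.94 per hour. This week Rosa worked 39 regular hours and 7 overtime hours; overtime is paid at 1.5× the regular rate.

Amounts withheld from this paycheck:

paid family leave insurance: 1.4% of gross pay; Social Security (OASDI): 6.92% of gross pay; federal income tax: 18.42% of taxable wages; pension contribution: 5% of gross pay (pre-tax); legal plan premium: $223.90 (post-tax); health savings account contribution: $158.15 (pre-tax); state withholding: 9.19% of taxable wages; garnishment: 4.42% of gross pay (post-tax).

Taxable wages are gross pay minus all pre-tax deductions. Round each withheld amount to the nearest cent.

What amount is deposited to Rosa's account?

Regular pay: 39 × $47.94 = $1,869.66
Overtime pay: 7 × $47.94 × 1.5 = $503.37
Gross pay = $1,869.66 + $503.37 = $2,373.03
Health savings account contribution: $158.15
Pension contribution: $2,373.03 × 0.05 = $118.65
Pre-tax total = $158.15 + $118.65 = $276.80
Taxable wages = $2,373.03 − $276.80 = $2,096.23
Federal income tax: $2,096.23 × 0.1842 = $386.13
State withholding: $2,096.23 × 0.0919 = $192.64
Paid family leave insurance: $2,373.03 × 0.014 = $33.22
Social Security (OASDI): $2,373.03 × 0.0692 = $164.21
Garnishment: $2,373.03 × 0.0442 = $104.89
Legal plan premium: $223.90
Total deductions = $158.15 + $118.65 + $386.13 + $192.64 + $33.22 + $164.21 + $104.89 + $223.90 = $1,381.79
Net pay = $2,373.03 − $1,381.79 = $991.24

$991.24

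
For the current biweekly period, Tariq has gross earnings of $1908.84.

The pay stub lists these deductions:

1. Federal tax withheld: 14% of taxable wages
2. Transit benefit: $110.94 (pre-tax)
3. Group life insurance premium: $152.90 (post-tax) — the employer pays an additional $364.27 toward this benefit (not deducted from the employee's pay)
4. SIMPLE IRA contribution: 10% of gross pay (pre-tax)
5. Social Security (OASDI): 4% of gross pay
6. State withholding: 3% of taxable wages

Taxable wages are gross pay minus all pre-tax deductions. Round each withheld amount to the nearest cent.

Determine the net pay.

SIMPLE IRA contribution: $1908.84 × 0.1 = $190.88
Transit benefit: $110.94
Pre-tax total = $190.88 + $110.94 = $301.82
Taxable wages = $1908.84 − $301.82 = $1607.02
Federal tax withheld: $1607.02 × 0.14 = $224.98
State withholding: $1607.02 × 0.03 = $48.21
Social Security (OASDI): $1908.84 × 0.04 = $76.35
Group life insurance premium: $152.90
(Employer's $364.27 toward group life insurance premium is not withheld from the employee.)
Total deductions = $190.88 + $110.94 + $224.98 + $48.21 + $76.35 + $152.90 = $804.26
Net pay = $1908.84 − $804.26 = $1104.58

$1104.58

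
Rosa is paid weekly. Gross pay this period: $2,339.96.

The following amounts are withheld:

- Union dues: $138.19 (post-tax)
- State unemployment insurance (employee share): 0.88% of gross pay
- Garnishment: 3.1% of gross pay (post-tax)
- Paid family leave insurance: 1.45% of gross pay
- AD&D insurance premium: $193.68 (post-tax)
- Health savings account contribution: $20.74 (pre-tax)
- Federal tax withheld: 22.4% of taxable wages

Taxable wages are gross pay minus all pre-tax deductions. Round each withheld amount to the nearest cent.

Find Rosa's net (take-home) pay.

$1,340.78

Health savings account contribution: $20.74
Taxable wages = $2,339.96 − $20.74 = $2,319.22
Federal tax withheld: $2,319.22 × 0.224 = $519.51
Paid family leave insurance: $2,339.96 × 0.0145 = $33.93
State unemployment insurance (employee share): $2,339.96 × 0.0088 = $20.59
AD&D insurance premium: $193.68
Union dues: $138.19
Garnishment: $2,339.96 × 0.031 = $72.54
Total deductions = $20.74 + $519.51 + $33.93 + $20.59 + $193.68 + $138.19 + $72.54 = $999.18
Net pay = $2,339.96 − $999.18 = $1,340.78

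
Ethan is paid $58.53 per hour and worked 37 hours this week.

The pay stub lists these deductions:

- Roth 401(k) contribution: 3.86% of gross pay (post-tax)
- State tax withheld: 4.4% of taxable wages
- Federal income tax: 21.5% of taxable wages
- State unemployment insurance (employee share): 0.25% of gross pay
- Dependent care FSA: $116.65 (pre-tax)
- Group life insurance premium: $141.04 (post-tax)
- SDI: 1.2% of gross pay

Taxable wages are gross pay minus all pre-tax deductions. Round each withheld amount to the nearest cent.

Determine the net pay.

Gross pay: 37 × $58.53 = $2,165.61
Dependent care FSA: $116.65
Taxable wages = $2,165.61 − $116.65 = $2,048.96
State tax withheld: $2,048.96 × 0.044 = $90.15
Federal income tax: $2,048.96 × 0.215 = $440.53
State unemployment insurance (employee share): $2,165.61 × 0.0025 = $5.41
SDI: $2,165.61 × 0.012 = $25.99
Group life insurance premium: $141.04
Roth 401(k) contribution: $2,165.61 × 0.0386 = $83.59
Total deductions = $116.65 + $90.15 + $440.53 + $5.41 + $25.99 + $141.04 + $83.59 = $903.36
Net pay = $2,165.61 − $903.36 = $1,262.25

$1,262.25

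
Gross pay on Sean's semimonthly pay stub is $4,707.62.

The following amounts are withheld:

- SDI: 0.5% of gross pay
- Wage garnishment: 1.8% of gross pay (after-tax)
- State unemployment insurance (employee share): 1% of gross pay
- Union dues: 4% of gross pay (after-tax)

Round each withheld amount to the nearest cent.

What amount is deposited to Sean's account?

State unemployment insurance (employee share): $4,707.62 × 0.01 = $47.08
SDI: $4,707.62 × 0.005 = $23.54
Wage garnishment: $4,707.62 × 0.018 = $84.74
Union dues: $4,707.62 × 0.04 = $188.30
Total deductions = $47.08 + $23.54 + $84.74 + $188.30 = $343.66
Net pay = $4,707.62 − $343.66 = $4,363.96

$4,363.96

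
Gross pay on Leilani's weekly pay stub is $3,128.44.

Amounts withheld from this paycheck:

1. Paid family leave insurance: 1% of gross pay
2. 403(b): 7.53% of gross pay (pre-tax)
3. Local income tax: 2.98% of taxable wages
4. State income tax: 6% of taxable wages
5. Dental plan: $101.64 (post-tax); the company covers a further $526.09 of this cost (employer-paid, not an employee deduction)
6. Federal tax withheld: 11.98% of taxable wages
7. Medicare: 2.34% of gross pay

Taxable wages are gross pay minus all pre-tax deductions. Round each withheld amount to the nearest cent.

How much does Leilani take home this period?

403(b): $3,128.44 × 0.0753 = $235.57
Taxable wages = $3,128.44 − $235.57 = $2,892.87
State income tax: $2,892.87 × 0.06 = $173.57
Federal tax withheld: $2,892.87 × 0.1198 = $346.57
Local income tax: $2,892.87 × 0.0298 = $86.21
Paid family leave insurance: $3,128.44 × 0.01 = $31.28
Medicare: $3,128.44 × 0.0234 = $73.21
Dental plan: $101.64
(Employer's $526.09 toward dental plan is not withheld from the employee.)
Total deductions = $235.57 + $173.57 + $346.57 + $86.21 + $31.28 + $73.21 + $101.64 = $1,048.05
Net pay = $3,128.44 − $1,048.05 = $2,080.39

$2,080.39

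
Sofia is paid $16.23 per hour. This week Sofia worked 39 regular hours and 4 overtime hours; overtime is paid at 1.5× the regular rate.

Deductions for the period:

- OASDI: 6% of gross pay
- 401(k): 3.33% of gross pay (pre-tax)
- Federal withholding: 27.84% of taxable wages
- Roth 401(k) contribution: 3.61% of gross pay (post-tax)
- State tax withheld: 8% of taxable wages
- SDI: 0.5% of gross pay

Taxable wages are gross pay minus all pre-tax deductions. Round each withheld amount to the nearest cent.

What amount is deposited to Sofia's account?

Regular pay: 39 × $16.23 = $632.97
Overtime pay: 4 × $16.23 × 1.5 = $97.38
Gross pay = $632.97 + $97.38 = $730.35
401(k): $730.35 × 0.0333 = $24.32
Taxable wages = $730.35 − $24.32 = $706.03
Federal withholding: $706.03 × 0.2784 = $196.56
State tax withheld: $706.03 × 0.08 = $56.48
SDI: $730.35 × 0.005 = $3.65
OASDI: $730.35 × 0.06 = $43.82
Roth 401(k) contribution: $730.35 × 0.0361 = $26.37
Total deductions = $24.32 + $196.56 + $56.48 + $3.65 + $43.82 + $26.37 = $351.20
Net pay = $730.35 − $351.20 = $379.15

$379.15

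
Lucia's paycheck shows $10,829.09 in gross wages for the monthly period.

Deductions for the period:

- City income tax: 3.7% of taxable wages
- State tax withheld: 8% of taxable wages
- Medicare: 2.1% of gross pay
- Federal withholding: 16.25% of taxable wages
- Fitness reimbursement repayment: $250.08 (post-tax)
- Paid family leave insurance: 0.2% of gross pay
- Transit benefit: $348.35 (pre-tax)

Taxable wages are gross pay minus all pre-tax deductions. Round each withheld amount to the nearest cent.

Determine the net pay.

$7,052.22

Transit benefit: $348.35
Taxable wages = $10,829.09 − $348.35 = $10,480.74
Federal withholding: $10,480.74 × 0.1625 = $1,703.12
State tax withheld: $10,480.74 × 0.08 = $838.46
City income tax: $10,480.74 × 0.037 = $387.79
Paid family leave insurance: $10,829.09 × 0.002 = $21.66
Medicare: $10,829.09 × 0.021 = $227.41
Fitness reimbursement repayment: $250.08
Total deductions = $348.35 + $1,703.12 + $838.46 + $387.79 + $21.66 + $227.41 + $250.08 = $3,776.87
Net pay = $10,829.09 − $3,776.87 = $7,052.22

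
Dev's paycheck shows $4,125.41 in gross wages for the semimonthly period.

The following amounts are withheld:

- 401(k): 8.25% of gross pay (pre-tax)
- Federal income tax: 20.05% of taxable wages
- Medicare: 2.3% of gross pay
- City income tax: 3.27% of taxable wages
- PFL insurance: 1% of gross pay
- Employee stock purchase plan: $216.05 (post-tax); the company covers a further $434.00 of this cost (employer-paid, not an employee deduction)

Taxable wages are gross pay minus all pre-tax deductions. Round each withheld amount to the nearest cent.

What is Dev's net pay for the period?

$2,550.21

401(k): $4,125.41 × 0.0825 = $340.35
Taxable wages = $4,125.41 − $340.35 = $3,785.06
City income tax: $3,785.06 × 0.0327 = $123.77
Federal income tax: $3,785.06 × 0.2005 = $758.90
Medicare: $4,125.41 × 0.023 = $94.88
PFL insurance: $4,125.41 × 0.01 = $41.25
Employee stock purchase plan: $216.05
(Employer's $434.00 toward employee stock purchase plan is not withheld from the employee.)
Total deductions = $340.35 + $123.77 + $758.90 + $94.88 + $41.25 + $216.05 = $1,575.20
Net pay = $4,125.41 − $1,575.20 = $2,550.21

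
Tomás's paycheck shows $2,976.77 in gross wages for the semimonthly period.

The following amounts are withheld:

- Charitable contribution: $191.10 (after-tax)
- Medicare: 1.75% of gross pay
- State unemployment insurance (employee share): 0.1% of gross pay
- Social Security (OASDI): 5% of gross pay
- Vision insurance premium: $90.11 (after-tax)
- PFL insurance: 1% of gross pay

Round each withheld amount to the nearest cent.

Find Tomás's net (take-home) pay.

State unemployment insurance (employee share): $2,976.77 × 0.001 = $2.98
Social Security (OASDI): $2,976.77 × 0.05 = $148.84
Medicare: $2,976.77 × 0.0175 = $52.09
PFL insurance: $2,976.77 × 0.01 = $29.77
Vision insurance premium: $90.11
Charitable contribution: $191.10
Total deductions = $2.98 + $148.84 + $52.09 + $29.77 + $90.11 + $191.10 = $514.89
Net pay = $2,976.77 − $514.89 = $2,461.88

$2,461.88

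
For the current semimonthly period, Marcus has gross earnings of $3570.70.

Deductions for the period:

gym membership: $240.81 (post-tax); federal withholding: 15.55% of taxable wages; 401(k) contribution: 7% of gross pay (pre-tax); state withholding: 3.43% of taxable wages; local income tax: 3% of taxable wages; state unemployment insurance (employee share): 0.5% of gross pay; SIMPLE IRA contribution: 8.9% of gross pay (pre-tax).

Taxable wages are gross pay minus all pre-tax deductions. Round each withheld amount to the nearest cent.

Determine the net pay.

$2084.25

401(k) contribution: $3570.70 × 0.07 = $249.95
SIMPLE IRA contribution: $3570.70 × 0.089 = $317.79
Pre-tax total = $249.95 + $317.79 = $567.74
Taxable wages = $3570.70 − $567.74 = $3002.96
Federal withholding: $3002.96 × 0.1555 = $466.96
State withholding: $3002.96 × 0.0343 = $103.00
Local income tax: $3002.96 × 0.03 = $90.09
State unemployment insurance (employee share): $3570.70 × 0.005 = $17.85
Gym membership: $240.81
Total deductions = $249.95 + $317.79 + $466.96 + $103.00 + $90.09 + $17.85 + $240.81 = $1486.45
Net pay = $3570.70 − $1486.45 = $2084.25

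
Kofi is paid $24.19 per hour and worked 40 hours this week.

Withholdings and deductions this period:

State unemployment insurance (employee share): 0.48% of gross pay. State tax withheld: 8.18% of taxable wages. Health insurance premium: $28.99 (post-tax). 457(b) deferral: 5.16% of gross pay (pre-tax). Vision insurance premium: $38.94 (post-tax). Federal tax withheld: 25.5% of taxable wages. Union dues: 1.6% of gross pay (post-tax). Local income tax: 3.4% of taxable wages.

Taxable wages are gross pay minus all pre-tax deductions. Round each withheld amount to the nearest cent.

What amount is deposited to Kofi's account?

$489.34

Gross pay: 40 × $24.19 = $967.60
457(b) deferral: $967.60 × 0.0516 = $49.93
Taxable wages = $967.60 − $49.93 = $917.67
State tax withheld: $917.67 × 0.0818 = $75.07
Federal tax withheld: $917.67 × 0.255 = $234.01
Local income tax: $917.67 × 0.034 = $31.20
State unemployment insurance (employee share): $967.60 × 0.0048 = $4.64
Vision insurance premium: $38.94
Union dues: $967.60 × 0.016 = $15.48
Health insurance premium: $28.99
Total deductions = $49.93 + $75.07 + $234.01 + $31.20 + $4.64 + $38.94 + $15.48 + $28.99 = $478.26
Net pay = $967.60 − $478.26 = $489.34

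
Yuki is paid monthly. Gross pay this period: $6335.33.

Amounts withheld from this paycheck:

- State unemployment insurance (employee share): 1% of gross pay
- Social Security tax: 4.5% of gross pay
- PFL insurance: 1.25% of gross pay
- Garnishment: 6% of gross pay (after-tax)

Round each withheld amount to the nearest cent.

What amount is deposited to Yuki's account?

State unemployment insurance (employee share): $6335.33 × 0.01 = $63.35
Social Security tax: $6335.33 × 0.045 = $285.09
PFL insurance: $6335.33 × 0.0125 = $79.19
Garnishment: $6335.33 × 0.06 = $380.12
Total deductions = $63.35 + $285.09 + $79.19 + $380.12 = $807.75
Net pay = $6335.33 − $807.75 = $5527.58

$5527.58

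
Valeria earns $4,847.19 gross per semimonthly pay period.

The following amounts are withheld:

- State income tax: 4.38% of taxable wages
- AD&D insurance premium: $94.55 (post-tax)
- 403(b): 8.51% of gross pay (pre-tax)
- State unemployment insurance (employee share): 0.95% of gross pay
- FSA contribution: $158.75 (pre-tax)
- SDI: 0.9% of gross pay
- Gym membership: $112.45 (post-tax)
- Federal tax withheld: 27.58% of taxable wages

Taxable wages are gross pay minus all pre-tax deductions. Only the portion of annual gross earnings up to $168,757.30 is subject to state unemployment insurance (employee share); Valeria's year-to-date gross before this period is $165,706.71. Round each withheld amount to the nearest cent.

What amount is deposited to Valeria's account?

$2,629.75

403(b): $4,847.19 × 0.0851 = $412.50
FSA contribution: $158.75
Pre-tax total = $412.50 + $158.75 = $571.25
Taxable wages = $4,847.19 − $571.25 = $4,275.94
Federal tax withheld: $4,275.94 × 0.2758 = $1,179.30
State income tax: $4,275.94 × 0.0438 = $187.29
State unemployment insurance (employee share): only $168,757.30 − $165,706.71 = $3,050.59 of this check is subject → $3,050.59 × 0.0095 = $28.98
SDI: $4,847.19 × 0.009 = $43.62
AD&D insurance premium: $94.55
Gym membership: $112.45
Total deductions = $412.50 + $158.75 + $1,179.30 + $187.29 + $28.98 + $43.62 + $94.55 + $112.45 = $2,217.44
Net pay = $4,847.19 − $2,217.44 = $2,629.75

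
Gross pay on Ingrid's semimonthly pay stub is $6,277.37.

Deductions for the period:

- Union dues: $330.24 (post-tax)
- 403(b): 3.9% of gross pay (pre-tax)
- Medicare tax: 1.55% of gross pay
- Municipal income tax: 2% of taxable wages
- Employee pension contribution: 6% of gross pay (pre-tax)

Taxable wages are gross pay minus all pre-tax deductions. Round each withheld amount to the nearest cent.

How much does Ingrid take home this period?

$5,115.25

403(b): $6,277.37 × 0.039 = $244.82
Employee pension contribution: $6,277.37 × 0.06 = $376.64
Pre-tax total = $244.82 + $376.64 = $621.46
Taxable wages = $6,277.37 − $621.46 = $5,655.91
Municipal income tax: $5,655.91 × 0.02 = $113.12
Medicare tax: $6,277.37 × 0.0155 = $97.30
Union dues: $330.24
Total deductions = $244.82 + $376.64 + $113.12 + $97.30 + $330.24 = $1,162.12
Net pay = $6,277.37 − $1,162.12 = $5,115.25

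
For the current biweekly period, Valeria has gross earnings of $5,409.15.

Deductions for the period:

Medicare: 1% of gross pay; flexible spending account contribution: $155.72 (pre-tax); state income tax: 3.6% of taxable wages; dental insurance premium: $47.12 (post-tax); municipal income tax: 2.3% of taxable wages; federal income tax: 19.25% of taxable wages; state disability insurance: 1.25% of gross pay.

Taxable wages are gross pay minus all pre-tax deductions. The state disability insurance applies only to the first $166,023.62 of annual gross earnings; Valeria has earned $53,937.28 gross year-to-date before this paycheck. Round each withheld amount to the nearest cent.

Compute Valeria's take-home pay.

Flexible spending account contribution: $155.72
Taxable wages = $5,409.15 − $155.72 = $5,253.43
Federal income tax: $5,253.43 × 0.1925 = $1,011.29
Municipal income tax: $5,253.43 × 0.023 = $120.83
State income tax: $5,253.43 × 0.036 = $189.12
Medicare: $5,409.15 × 0.01 = $54.09
State disability insurance: cap not yet reached, full $5,409.15 is subject → $5,409.15 × 0.0125 = $67.61
Dental insurance premium: $47.12
Total deductions = $155.72 + $1,011.29 + $120.83 + $189.12 + $54.09 + $67.61 + $47.12 = $1,645.78
Net pay = $5,409.15 − $1,645.78 = $3,763.37

$3,763.37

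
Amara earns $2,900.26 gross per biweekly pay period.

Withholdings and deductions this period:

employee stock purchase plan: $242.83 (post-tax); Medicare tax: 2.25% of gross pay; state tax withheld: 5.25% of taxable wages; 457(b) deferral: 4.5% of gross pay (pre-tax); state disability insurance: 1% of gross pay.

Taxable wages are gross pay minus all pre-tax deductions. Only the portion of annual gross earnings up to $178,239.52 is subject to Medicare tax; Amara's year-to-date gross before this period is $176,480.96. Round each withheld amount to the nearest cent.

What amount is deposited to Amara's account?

457(b) deferral: $2,900.26 × 0.045 = $130.51
Taxable wages = $2,900.26 − $130.51 = $2,769.75
State tax withheld: $2,769.75 × 0.0525 = $145.41
State disability insurance: $2,900.26 × 0.01 = $29.00
Medicare tax: only $178,239.52 − $176,480.96 = $1,758.56 of this check is subject → $1,758.56 × 0.0225 = $39.57
Employee stock purchase plan: $242.83
Total deductions = $130.51 + $145.41 + $29.00 + $39.57 + $242.83 = $587.32
Net pay = $2,900.26 − $587.32 = $2,312.94

$2,312.94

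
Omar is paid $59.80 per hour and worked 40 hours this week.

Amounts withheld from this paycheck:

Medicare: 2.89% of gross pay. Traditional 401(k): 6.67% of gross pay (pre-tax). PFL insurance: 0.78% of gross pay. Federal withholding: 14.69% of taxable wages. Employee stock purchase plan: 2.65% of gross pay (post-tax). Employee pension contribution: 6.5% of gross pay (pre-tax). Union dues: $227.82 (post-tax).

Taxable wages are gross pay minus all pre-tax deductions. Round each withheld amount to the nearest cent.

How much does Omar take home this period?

$1,392.86

Gross pay: 40 × $59.80 = $2,392.00
Traditional 401(k): $2,392.00 × 0.0667 = $159.55
Employee pension contribution: $2,392.00 × 0.065 = $155.48
Pre-tax total = $159.55 + $155.48 = $315.03
Taxable wages = $2,392.00 − $315.03 = $2,076.97
Federal withholding: $2,076.97 × 0.1469 = $305.11
PFL insurance: $2,392.00 × 0.0078 = $18.66
Medicare: $2,392.00 × 0.0289 = $69.13
Employee stock purchase plan: $2,392.00 × 0.0265 = $63.39
Union dues: $227.82
Total deductions = $159.55 + $155.48 + $305.11 + $18.66 + $69.13 + $63.39 + $227.82 = $999.14
Net pay = $2,392.00 − $999.14 = $1,392.86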